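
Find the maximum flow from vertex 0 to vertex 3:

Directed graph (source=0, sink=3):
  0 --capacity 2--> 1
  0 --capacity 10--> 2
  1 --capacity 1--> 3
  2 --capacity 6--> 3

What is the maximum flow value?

Computing max flow:
  Flow on (0->1): 1/2
  Flow on (0->2): 6/10
  Flow on (1->3): 1/1
  Flow on (2->3): 6/6
Maximum flow = 7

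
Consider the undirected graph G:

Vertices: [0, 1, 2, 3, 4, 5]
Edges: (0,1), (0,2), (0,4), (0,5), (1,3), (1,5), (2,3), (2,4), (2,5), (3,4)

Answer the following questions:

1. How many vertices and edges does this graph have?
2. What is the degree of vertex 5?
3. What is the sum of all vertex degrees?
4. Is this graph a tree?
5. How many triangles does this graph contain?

Count: 6 vertices, 10 edges.
Vertex 5 has neighbors [0, 1, 2], degree = 3.
Handshaking lemma: 2 * 10 = 20.
A tree on 6 vertices has 5 edges. This graph has 10 edges (5 extra). Not a tree.
Number of triangles = 4.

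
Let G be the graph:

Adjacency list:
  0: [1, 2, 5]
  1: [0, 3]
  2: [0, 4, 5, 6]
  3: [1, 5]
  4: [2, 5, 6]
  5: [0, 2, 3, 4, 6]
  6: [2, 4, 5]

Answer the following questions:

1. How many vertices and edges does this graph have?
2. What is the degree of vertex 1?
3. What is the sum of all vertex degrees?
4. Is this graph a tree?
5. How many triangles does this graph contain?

Count: 7 vertices, 11 edges.
Vertex 1 has neighbors [0, 3], degree = 2.
Handshaking lemma: 2 * 11 = 22.
A tree on 7 vertices has 6 edges. This graph has 11 edges (5 extra). Not a tree.
Number of triangles = 5.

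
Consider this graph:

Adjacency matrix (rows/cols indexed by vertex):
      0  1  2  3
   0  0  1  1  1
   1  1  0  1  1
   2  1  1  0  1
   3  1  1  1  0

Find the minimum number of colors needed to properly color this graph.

The graph has a maximum clique of size 4 (lower bound on chromatic number).
A valid 4-coloring: {0: 0, 1: 1, 2: 2, 3: 3}.
Chromatic number = 4.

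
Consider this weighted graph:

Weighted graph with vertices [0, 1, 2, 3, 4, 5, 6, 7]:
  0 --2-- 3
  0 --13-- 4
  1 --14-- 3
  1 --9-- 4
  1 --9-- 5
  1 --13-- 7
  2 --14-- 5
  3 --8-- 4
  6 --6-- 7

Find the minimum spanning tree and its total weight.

Applying Kruskal's algorithm (sort edges by weight, add if no cycle):
  Add (0,3) w=2
  Add (6,7) w=6
  Add (3,4) w=8
  Add (1,5) w=9
  Add (1,4) w=9
  Skip (0,4) w=13 (creates cycle)
  Add (1,7) w=13
  Skip (1,3) w=14 (creates cycle)
  Add (2,5) w=14
MST weight = 61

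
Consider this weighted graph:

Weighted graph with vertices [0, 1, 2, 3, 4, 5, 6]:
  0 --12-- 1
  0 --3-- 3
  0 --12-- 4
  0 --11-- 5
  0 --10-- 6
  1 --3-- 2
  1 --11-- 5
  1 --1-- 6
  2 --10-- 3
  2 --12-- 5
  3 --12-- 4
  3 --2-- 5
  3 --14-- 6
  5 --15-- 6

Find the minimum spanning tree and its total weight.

Applying Kruskal's algorithm (sort edges by weight, add if no cycle):
  Add (1,6) w=1
  Add (3,5) w=2
  Add (0,3) w=3
  Add (1,2) w=3
  Add (0,6) w=10
  Skip (2,3) w=10 (creates cycle)
  Skip (0,5) w=11 (creates cycle)
  Skip (1,5) w=11 (creates cycle)
  Add (0,4) w=12
  Skip (0,1) w=12 (creates cycle)
  Skip (2,5) w=12 (creates cycle)
  Skip (3,4) w=12 (creates cycle)
  Skip (3,6) w=14 (creates cycle)
  Skip (5,6) w=15 (creates cycle)
MST weight = 31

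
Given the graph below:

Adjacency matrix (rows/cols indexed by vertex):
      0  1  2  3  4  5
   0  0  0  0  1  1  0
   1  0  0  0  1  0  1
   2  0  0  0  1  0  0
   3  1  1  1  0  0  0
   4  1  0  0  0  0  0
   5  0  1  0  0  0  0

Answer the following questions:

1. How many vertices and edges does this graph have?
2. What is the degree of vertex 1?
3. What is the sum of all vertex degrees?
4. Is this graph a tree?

Count: 6 vertices, 5 edges.
Vertex 1 has neighbors [3, 5], degree = 2.
Handshaking lemma: 2 * 5 = 10.
A graph is a tree iff it is connected and has exactly n-1 edges. This graph is connected (all 6 vertices in one component) and has 6-1 = 5 edges. It is a tree.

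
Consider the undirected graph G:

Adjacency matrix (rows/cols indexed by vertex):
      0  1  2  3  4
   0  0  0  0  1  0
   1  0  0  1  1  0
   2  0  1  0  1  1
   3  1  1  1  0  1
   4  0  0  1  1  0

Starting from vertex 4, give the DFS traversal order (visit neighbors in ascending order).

DFS from vertex 4 (neighbors processed in ascending order):
Visit order: 4, 2, 1, 3, 0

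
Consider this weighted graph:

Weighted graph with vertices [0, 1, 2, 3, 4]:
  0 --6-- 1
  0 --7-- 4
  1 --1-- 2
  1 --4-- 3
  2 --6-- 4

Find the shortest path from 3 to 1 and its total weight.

Using Dijkstra's algorithm from vertex 3:
Shortest path: 3 -> 1
Total weight: 4 = 4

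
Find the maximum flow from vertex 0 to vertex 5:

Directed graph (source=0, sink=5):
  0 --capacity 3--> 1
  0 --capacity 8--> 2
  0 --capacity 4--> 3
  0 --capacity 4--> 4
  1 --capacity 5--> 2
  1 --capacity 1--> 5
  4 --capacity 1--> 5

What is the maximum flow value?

Computing max flow:
  Flow on (0->1): 1/3
  Flow on (0->4): 1/4
  Flow on (1->5): 1/1
  Flow on (4->5): 1/1
Maximum flow = 2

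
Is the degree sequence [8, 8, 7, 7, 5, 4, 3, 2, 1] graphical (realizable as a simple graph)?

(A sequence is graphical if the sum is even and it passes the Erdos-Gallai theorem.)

Sum of degrees = 45. Sum is odd, so the sequence is NOT graphical.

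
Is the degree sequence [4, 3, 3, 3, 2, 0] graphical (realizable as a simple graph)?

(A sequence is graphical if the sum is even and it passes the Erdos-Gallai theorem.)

Sum of degrees = 15. Sum is odd, so the sequence is NOT graphical.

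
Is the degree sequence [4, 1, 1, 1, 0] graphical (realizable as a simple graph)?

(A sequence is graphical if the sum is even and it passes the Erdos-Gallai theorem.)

Sum of degrees = 7. Sum is odd, so the sequence is NOT graphical.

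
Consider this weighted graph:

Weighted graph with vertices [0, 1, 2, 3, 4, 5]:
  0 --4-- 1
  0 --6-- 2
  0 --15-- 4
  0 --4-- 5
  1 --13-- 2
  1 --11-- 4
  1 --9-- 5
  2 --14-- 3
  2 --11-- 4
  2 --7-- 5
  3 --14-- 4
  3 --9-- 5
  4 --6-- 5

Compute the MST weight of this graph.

Applying Kruskal's algorithm (sort edges by weight, add if no cycle):
  Add (0,5) w=4
  Add (0,1) w=4
  Add (0,2) w=6
  Add (4,5) w=6
  Skip (2,5) w=7 (creates cycle)
  Skip (1,5) w=9 (creates cycle)
  Add (3,5) w=9
  Skip (1,4) w=11 (creates cycle)
  Skip (2,4) w=11 (creates cycle)
  Skip (1,2) w=13 (creates cycle)
  Skip (2,3) w=14 (creates cycle)
  Skip (3,4) w=14 (creates cycle)
  Skip (0,4) w=15 (creates cycle)
MST weight = 29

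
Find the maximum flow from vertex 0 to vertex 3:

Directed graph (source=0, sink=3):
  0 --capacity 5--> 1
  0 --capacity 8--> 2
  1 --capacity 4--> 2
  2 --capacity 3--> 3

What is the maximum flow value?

Computing max flow:
  Flow on (0->1): 3/5
  Flow on (1->2): 3/4
  Flow on (2->3): 3/3
Maximum flow = 3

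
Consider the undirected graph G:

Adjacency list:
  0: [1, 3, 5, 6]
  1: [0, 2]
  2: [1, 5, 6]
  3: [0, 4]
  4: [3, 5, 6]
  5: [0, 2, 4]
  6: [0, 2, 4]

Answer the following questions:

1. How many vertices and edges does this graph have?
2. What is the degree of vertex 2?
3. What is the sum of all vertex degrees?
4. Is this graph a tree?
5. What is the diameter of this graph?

Count: 7 vertices, 10 edges.
Vertex 2 has neighbors [1, 5, 6], degree = 3.
Handshaking lemma: 2 * 10 = 20.
A tree on 7 vertices has 6 edges. This graph has 10 edges (4 extra). Not a tree.
Diameter (longest shortest path) = 3.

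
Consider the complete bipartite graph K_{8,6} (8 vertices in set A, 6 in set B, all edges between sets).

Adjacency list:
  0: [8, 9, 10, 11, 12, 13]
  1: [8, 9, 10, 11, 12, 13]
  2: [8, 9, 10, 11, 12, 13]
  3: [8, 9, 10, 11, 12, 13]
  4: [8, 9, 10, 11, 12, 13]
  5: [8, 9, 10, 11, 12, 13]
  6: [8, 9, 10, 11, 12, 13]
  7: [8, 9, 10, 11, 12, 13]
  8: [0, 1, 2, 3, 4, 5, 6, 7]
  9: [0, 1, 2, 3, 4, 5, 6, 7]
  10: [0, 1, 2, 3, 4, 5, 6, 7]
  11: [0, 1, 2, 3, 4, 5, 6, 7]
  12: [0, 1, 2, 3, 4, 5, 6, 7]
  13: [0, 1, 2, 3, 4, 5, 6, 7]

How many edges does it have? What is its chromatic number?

K_{8,6} has 8 * 6 = 48 edges.
Bipartite graphs have chromatic number 2 (color each partition differently).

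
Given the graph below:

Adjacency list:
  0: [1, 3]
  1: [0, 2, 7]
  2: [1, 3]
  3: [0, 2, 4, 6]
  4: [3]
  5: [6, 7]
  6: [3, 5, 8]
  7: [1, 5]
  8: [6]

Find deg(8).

Vertex 8 has neighbors [6], so deg(8) = 1.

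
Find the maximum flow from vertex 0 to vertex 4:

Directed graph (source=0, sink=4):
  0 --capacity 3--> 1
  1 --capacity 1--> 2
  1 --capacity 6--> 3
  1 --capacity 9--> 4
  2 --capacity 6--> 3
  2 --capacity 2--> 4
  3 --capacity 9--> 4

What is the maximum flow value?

Computing max flow:
  Flow on (0->1): 3/3
  Flow on (1->4): 3/9
Maximum flow = 3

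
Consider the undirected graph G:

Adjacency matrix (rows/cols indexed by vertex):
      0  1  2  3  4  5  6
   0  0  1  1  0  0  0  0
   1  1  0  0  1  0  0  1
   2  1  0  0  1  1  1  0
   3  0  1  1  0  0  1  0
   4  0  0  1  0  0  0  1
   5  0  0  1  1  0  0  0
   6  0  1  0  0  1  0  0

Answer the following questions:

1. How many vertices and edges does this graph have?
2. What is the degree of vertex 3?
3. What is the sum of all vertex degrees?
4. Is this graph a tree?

Count: 7 vertices, 9 edges.
Vertex 3 has neighbors [1, 2, 5], degree = 3.
Handshaking lemma: 2 * 9 = 18.
A tree on 7 vertices has 6 edges. This graph has 9 edges (3 extra). Not a tree.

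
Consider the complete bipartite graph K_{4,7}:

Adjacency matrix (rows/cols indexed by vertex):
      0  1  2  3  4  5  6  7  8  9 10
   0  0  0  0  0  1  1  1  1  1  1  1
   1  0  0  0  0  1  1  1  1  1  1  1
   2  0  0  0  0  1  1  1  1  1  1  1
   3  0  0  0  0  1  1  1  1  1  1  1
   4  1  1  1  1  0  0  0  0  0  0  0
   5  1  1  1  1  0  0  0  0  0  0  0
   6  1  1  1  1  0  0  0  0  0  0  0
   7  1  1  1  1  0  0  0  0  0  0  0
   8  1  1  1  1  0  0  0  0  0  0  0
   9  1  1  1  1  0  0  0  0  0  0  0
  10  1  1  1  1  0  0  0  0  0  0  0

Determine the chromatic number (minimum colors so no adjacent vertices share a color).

K_{4,7} is bipartite: vertices split into two independent sets of size 4 and 7.
Color one set 0, the other 1. No adjacent vertices share a color.
Chromatic number = 2.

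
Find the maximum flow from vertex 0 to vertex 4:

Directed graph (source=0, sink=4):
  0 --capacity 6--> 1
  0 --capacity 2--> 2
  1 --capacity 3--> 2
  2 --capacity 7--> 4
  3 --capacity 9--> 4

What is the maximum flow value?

Computing max flow:
  Flow on (0->1): 3/6
  Flow on (0->2): 2/2
  Flow on (1->2): 3/3
  Flow on (2->4): 5/7
Maximum flow = 5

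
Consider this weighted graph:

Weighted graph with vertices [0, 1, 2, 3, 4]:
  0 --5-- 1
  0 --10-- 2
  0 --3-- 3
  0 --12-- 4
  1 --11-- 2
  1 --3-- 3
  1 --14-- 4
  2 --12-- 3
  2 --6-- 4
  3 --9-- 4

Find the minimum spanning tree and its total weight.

Applying Kruskal's algorithm (sort edges by weight, add if no cycle):
  Add (0,3) w=3
  Add (1,3) w=3
  Skip (0,1) w=5 (creates cycle)
  Add (2,4) w=6
  Add (3,4) w=9
  Skip (0,2) w=10 (creates cycle)
  Skip (1,2) w=11 (creates cycle)
  Skip (0,4) w=12 (creates cycle)
  Skip (2,3) w=12 (creates cycle)
  Skip (1,4) w=14 (creates cycle)
MST weight = 21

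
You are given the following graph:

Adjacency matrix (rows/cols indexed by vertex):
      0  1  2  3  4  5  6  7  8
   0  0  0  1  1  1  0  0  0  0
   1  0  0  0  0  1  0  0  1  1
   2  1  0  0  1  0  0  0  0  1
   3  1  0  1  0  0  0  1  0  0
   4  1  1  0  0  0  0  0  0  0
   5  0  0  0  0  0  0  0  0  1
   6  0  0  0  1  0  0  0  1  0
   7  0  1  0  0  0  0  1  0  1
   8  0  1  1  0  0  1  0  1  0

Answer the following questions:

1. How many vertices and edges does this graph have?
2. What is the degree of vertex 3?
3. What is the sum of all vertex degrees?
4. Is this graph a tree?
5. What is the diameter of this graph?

Count: 9 vertices, 12 edges.
Vertex 3 has neighbors [0, 2, 6], degree = 3.
Handshaking lemma: 2 * 12 = 24.
A tree on 9 vertices has 8 edges. This graph has 12 edges (4 extra). Not a tree.
Diameter (longest shortest path) = 3.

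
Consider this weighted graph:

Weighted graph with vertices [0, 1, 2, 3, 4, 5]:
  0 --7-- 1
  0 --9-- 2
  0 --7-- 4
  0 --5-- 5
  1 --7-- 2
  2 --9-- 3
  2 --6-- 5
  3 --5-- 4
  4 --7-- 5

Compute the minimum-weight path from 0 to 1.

Using Dijkstra's algorithm from vertex 0:
Shortest path: 0 -> 1
Total weight: 7 = 7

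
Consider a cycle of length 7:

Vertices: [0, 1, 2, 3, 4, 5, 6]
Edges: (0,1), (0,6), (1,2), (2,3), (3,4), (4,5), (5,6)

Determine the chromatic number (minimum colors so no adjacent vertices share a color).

This is an odd cycle (C_7). Odd cycles are not bipartite (any 2-coloring forces two adjacent vertices to match), and 3 colors suffice.
Chromatic number = 3.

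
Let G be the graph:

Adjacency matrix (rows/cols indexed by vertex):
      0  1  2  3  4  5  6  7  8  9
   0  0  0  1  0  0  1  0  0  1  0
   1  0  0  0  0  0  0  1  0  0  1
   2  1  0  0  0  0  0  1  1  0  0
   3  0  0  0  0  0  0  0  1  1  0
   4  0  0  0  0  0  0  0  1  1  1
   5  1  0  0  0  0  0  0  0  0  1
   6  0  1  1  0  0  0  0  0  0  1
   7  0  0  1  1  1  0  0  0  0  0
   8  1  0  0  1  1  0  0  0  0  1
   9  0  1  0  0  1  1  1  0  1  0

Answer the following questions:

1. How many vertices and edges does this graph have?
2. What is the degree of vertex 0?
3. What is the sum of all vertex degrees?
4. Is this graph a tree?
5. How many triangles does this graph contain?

Count: 10 vertices, 15 edges.
Vertex 0 has neighbors [2, 5, 8], degree = 3.
Handshaking lemma: 2 * 15 = 30.
A tree on 10 vertices has 9 edges. This graph has 15 edges (6 extra). Not a tree.
Number of triangles = 2.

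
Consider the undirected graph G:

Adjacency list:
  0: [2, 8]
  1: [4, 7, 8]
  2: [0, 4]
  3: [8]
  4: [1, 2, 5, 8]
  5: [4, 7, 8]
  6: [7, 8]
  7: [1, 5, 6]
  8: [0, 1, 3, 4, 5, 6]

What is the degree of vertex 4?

Vertex 4 has neighbors [1, 2, 5, 8], so deg(4) = 4.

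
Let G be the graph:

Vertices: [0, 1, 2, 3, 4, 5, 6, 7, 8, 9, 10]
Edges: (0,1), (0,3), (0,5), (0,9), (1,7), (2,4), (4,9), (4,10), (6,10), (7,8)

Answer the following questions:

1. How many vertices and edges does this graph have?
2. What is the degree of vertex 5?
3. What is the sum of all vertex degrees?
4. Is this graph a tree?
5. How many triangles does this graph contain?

Count: 11 vertices, 10 edges.
Vertex 5 has neighbors [0], degree = 1.
Handshaking lemma: 2 * 10 = 20.
A graph is a tree iff it is connected and has exactly n-1 edges. This graph is connected (all 11 vertices in one component) and has 11-1 = 10 edges. It is a tree.
Number of triangles = 0.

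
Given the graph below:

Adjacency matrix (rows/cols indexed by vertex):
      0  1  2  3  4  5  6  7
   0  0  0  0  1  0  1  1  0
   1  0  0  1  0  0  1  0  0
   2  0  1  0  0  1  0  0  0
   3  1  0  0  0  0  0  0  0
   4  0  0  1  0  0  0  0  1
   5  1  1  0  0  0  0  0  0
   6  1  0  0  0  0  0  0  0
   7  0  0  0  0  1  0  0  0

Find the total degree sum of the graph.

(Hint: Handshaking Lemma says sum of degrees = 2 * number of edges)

Count edges: 7 edges.
By Handshaking Lemma: sum of degrees = 2 * 7 = 14.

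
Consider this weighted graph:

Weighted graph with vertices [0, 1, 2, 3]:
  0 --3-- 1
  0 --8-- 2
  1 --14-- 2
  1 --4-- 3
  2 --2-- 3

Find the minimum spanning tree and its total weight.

Applying Kruskal's algorithm (sort edges by weight, add if no cycle):
  Add (2,3) w=2
  Add (0,1) w=3
  Add (1,3) w=4
  Skip (0,2) w=8 (creates cycle)
  Skip (1,2) w=14 (creates cycle)
MST weight = 9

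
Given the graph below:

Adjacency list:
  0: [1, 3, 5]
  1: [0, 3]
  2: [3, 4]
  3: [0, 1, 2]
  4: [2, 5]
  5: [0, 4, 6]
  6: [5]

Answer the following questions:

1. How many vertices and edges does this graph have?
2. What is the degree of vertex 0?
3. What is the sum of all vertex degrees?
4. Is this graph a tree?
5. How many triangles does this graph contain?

Count: 7 vertices, 8 edges.
Vertex 0 has neighbors [1, 3, 5], degree = 3.
Handshaking lemma: 2 * 8 = 16.
A tree on 7 vertices has 6 edges. This graph has 8 edges (2 extra). Not a tree.
Number of triangles = 1.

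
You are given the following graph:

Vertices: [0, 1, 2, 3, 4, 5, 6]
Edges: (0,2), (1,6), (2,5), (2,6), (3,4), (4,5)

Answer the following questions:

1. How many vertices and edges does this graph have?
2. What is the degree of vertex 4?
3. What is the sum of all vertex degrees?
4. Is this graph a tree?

Count: 7 vertices, 6 edges.
Vertex 4 has neighbors [3, 5], degree = 2.
Handshaking lemma: 2 * 6 = 12.
A graph is a tree iff it is connected and has exactly n-1 edges. This graph is connected (all 7 vertices in one component) and has 7-1 = 6 edges. It is a tree.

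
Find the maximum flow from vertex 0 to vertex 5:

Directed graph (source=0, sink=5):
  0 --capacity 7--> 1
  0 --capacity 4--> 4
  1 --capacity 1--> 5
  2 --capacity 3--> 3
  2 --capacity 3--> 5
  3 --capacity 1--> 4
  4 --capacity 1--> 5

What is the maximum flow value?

Computing max flow:
  Flow on (0->1): 1/7
  Flow on (0->4): 1/4
  Flow on (1->5): 1/1
  Flow on (4->5): 1/1
Maximum flow = 2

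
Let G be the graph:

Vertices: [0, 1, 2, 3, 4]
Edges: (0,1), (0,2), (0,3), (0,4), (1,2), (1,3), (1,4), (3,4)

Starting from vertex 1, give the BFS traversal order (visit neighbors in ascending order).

BFS from vertex 1 (neighbors processed in ascending order):
Visit order: 1, 0, 2, 3, 4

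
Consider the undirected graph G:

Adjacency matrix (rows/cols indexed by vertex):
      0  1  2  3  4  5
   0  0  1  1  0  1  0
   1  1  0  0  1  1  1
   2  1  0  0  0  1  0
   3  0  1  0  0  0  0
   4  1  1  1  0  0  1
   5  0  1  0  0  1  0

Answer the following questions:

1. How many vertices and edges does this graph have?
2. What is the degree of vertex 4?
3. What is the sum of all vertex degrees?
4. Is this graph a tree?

Count: 6 vertices, 8 edges.
Vertex 4 has neighbors [0, 1, 2, 5], degree = 4.
Handshaking lemma: 2 * 8 = 16.
A tree on 6 vertices has 5 edges. This graph has 8 edges (3 extra). Not a tree.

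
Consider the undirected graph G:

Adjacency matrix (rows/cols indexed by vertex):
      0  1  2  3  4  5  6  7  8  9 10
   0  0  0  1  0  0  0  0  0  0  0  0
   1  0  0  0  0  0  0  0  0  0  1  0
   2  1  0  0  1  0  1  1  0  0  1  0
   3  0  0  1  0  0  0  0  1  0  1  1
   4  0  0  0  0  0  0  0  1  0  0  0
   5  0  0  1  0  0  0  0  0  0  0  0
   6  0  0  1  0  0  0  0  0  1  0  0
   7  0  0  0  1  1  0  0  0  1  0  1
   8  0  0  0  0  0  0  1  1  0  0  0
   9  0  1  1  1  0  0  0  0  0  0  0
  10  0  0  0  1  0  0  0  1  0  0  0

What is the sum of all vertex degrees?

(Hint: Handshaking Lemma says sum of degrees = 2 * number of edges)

Count edges: 13 edges.
By Handshaking Lemma: sum of degrees = 2 * 13 = 26.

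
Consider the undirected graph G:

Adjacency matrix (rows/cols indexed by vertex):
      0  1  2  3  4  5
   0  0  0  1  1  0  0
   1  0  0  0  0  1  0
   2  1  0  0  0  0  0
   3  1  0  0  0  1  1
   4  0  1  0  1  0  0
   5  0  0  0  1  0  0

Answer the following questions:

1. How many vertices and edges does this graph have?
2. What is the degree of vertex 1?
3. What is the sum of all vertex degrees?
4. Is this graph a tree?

Count: 6 vertices, 5 edges.
Vertex 1 has neighbors [4], degree = 1.
Handshaking lemma: 2 * 5 = 10.
A graph is a tree iff it is connected and has exactly n-1 edges. This graph is connected (all 6 vertices in one component) and has 6-1 = 5 edges. It is a tree.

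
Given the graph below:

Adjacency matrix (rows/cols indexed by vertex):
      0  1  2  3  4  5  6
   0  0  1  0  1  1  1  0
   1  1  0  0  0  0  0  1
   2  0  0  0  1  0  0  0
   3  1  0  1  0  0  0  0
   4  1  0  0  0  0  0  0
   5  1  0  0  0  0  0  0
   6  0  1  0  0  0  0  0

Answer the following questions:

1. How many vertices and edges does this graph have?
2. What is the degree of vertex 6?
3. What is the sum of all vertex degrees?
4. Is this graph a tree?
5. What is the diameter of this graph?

Count: 7 vertices, 6 edges.
Vertex 6 has neighbors [1], degree = 1.
Handshaking lemma: 2 * 6 = 12.
A graph is a tree iff it is connected and has exactly n-1 edges. This graph is connected (all 7 vertices in one component) and has 7-1 = 6 edges. It is a tree.
Diameter (longest shortest path) = 4.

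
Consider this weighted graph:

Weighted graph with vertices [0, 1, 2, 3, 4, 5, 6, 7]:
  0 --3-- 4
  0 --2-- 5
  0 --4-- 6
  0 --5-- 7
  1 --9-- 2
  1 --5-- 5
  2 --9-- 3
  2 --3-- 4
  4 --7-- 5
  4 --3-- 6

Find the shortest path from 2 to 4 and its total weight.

Using Dijkstra's algorithm from vertex 2:
Shortest path: 2 -> 4
Total weight: 3 = 3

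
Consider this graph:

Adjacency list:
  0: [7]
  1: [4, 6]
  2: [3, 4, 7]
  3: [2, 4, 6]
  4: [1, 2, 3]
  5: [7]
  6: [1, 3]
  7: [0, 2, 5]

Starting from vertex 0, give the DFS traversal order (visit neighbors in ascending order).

DFS from vertex 0 (neighbors processed in ascending order):
Visit order: 0, 7, 2, 3, 4, 1, 6, 5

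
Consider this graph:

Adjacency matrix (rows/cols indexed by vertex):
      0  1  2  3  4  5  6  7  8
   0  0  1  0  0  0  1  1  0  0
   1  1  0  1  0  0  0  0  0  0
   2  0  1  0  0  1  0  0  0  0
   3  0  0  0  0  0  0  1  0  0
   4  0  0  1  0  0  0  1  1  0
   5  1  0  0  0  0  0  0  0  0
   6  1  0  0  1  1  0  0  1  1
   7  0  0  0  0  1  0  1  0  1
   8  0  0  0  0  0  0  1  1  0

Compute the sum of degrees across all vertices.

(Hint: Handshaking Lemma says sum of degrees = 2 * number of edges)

Count edges: 11 edges.
By Handshaking Lemma: sum of degrees = 2 * 11 = 22.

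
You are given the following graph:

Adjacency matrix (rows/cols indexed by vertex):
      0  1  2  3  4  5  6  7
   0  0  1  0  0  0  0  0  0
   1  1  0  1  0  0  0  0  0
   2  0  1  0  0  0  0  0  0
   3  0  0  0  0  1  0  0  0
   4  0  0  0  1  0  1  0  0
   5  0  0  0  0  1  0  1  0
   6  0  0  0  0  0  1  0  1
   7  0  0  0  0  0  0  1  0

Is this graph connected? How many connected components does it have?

Checking connectivity: the graph has 2 connected component(s).
Components: [[0, 1, 2], [3, 4, 5, 6, 7]]. The graph is NOT connected.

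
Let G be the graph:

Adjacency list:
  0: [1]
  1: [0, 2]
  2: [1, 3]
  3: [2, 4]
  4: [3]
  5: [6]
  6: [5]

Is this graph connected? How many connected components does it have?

Checking connectivity: the graph has 2 connected component(s).
Components: [[0, 1, 2, 3, 4], [5, 6]]. The graph is NOT connected.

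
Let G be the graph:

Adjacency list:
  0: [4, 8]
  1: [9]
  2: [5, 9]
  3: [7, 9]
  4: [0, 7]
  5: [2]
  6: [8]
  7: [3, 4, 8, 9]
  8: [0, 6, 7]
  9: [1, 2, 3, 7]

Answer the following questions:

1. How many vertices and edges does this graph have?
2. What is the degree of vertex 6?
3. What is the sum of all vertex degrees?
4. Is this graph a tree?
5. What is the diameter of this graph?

Count: 10 vertices, 11 edges.
Vertex 6 has neighbors [8], degree = 1.
Handshaking lemma: 2 * 11 = 22.
A tree on 10 vertices has 9 edges. This graph has 11 edges (2 extra). Not a tree.
Diameter (longest shortest path) = 5.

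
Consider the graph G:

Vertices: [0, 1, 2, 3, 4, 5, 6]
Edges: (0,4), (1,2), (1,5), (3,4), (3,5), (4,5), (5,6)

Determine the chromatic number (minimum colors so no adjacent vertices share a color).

The graph has a maximum clique of size 3 (lower bound on chromatic number).
A valid 3-coloring: {0: 0, 1: 1, 2: 0, 3: 2, 4: 1, 5: 0, 6: 1}.
Chromatic number = 3.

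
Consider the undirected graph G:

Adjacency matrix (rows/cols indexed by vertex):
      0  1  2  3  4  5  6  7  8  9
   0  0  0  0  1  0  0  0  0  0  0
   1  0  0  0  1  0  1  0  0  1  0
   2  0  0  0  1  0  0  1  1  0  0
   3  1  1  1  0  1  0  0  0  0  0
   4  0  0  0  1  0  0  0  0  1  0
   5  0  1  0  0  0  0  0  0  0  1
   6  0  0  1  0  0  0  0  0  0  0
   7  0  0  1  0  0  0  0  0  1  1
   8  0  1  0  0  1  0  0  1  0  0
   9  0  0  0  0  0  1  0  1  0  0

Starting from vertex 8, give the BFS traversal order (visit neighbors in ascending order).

BFS from vertex 8 (neighbors processed in ascending order):
Visit order: 8, 1, 4, 7, 3, 5, 2, 9, 0, 6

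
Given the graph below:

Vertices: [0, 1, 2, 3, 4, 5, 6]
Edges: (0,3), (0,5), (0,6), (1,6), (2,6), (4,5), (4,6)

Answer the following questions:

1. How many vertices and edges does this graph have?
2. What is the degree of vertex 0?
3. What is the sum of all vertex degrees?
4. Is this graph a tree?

Count: 7 vertices, 7 edges.
Vertex 0 has neighbors [3, 5, 6], degree = 3.
Handshaking lemma: 2 * 7 = 14.
A tree on 7 vertices has 6 edges. This graph has 7 edges (1 extra). Not a tree.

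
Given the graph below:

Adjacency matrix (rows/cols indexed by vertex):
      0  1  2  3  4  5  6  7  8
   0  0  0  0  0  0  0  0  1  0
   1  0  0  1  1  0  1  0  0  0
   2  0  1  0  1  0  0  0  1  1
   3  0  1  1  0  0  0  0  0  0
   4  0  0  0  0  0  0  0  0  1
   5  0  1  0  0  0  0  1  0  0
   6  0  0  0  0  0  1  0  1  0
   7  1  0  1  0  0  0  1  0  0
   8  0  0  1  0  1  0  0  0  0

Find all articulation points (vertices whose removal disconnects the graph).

An articulation point is a vertex whose removal disconnects the graph.
Articulation points: [2, 7, 8]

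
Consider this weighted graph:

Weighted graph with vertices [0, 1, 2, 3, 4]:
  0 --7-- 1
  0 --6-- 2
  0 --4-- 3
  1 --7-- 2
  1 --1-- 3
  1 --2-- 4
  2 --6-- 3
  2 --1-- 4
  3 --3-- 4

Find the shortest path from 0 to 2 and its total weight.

Using Dijkstra's algorithm from vertex 0:
Shortest path: 0 -> 2
Total weight: 6 = 6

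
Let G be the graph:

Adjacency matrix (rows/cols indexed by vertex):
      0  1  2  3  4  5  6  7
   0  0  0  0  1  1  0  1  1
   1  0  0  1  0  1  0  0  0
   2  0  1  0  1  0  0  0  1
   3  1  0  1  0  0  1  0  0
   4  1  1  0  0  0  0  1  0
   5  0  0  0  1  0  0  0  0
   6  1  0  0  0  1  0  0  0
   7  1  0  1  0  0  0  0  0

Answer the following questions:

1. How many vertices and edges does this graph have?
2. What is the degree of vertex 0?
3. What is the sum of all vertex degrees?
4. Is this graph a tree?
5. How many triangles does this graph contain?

Count: 8 vertices, 10 edges.
Vertex 0 has neighbors [3, 4, 6, 7], degree = 4.
Handshaking lemma: 2 * 10 = 20.
A tree on 8 vertices has 7 edges. This graph has 10 edges (3 extra). Not a tree.
Number of triangles = 1.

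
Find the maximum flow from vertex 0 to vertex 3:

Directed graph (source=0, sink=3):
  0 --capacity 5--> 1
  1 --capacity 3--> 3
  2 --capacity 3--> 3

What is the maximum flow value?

Computing max flow:
  Flow on (0->1): 3/5
  Flow on (1->3): 3/3
Maximum flow = 3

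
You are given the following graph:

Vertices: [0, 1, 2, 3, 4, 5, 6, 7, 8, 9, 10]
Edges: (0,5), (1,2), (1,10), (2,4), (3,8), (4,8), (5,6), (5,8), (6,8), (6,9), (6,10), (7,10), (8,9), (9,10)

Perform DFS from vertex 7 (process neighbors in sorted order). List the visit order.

DFS from vertex 7 (neighbors processed in ascending order):
Visit order: 7, 10, 1, 2, 4, 8, 3, 5, 0, 6, 9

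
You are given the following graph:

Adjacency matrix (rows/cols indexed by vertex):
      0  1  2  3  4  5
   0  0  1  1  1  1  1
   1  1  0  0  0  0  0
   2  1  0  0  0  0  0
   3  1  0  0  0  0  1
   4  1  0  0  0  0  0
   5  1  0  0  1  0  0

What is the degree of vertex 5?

Vertex 5 has neighbors [0, 3], so deg(5) = 2.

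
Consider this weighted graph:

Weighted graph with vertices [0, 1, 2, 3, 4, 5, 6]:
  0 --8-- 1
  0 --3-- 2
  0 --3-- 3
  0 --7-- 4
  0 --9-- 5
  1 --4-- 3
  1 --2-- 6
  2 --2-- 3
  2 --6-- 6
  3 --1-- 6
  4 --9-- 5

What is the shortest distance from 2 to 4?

Using Dijkstra's algorithm from vertex 2:
Shortest path: 2 -> 0 -> 4
Total weight: 3 + 7 = 10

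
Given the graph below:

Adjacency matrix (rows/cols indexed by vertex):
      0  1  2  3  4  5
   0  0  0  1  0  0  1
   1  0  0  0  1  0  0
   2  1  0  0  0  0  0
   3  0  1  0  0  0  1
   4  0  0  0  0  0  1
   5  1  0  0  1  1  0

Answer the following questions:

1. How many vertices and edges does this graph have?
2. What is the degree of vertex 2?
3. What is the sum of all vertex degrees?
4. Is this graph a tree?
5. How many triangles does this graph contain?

Count: 6 vertices, 5 edges.
Vertex 2 has neighbors [0], degree = 1.
Handshaking lemma: 2 * 5 = 10.
A graph is a tree iff it is connected and has exactly n-1 edges. This graph is connected (all 6 vertices in one component) and has 6-1 = 5 edges. It is a tree.
Number of triangles = 0.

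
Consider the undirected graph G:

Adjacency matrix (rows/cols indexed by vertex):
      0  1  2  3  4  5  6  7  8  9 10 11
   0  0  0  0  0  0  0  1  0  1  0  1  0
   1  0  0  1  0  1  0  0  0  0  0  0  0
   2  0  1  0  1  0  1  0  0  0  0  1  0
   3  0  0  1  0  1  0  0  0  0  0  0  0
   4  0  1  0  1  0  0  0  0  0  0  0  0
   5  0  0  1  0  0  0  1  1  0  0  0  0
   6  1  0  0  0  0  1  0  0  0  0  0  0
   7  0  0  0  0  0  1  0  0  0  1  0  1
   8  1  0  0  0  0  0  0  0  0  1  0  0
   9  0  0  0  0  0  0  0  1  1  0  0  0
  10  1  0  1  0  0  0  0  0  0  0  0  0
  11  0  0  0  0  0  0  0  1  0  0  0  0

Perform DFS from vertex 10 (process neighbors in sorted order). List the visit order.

DFS from vertex 10 (neighbors processed in ascending order):
Visit order: 10, 0, 6, 5, 2, 1, 4, 3, 7, 9, 8, 11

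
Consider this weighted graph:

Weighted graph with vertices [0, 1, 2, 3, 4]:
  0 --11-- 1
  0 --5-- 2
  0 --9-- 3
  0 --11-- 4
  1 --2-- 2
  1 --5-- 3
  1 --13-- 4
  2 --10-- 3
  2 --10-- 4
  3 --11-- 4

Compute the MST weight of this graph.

Applying Kruskal's algorithm (sort edges by weight, add if no cycle):
  Add (1,2) w=2
  Add (0,2) w=5
  Add (1,3) w=5
  Skip (0,3) w=9 (creates cycle)
  Add (2,4) w=10
  Skip (2,3) w=10 (creates cycle)
  Skip (0,4) w=11 (creates cycle)
  Skip (0,1) w=11 (creates cycle)
  Skip (3,4) w=11 (creates cycle)
  Skip (1,4) w=13 (creates cycle)
MST weight = 22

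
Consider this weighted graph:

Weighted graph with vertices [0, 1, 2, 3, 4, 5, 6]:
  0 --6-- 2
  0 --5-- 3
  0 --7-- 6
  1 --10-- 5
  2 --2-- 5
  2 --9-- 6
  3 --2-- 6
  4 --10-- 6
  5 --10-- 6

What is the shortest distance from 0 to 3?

Using Dijkstra's algorithm from vertex 0:
Shortest path: 0 -> 3
Total weight: 5 = 5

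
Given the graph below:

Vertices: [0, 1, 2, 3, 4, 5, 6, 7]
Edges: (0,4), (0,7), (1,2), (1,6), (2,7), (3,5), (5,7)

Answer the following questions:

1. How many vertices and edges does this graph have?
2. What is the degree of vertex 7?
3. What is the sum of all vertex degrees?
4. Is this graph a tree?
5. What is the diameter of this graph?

Count: 8 vertices, 7 edges.
Vertex 7 has neighbors [0, 2, 5], degree = 3.
Handshaking lemma: 2 * 7 = 14.
A graph is a tree iff it is connected and has exactly n-1 edges. This graph is connected (all 8 vertices in one component) and has 8-1 = 7 edges. It is a tree.
Diameter (longest shortest path) = 5.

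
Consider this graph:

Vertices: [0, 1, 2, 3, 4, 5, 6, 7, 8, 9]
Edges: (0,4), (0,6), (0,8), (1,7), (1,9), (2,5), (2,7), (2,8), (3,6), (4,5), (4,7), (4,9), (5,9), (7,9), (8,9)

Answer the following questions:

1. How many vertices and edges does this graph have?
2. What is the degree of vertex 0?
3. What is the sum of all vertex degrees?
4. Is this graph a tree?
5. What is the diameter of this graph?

Count: 10 vertices, 15 edges.
Vertex 0 has neighbors [4, 6, 8], degree = 3.
Handshaking lemma: 2 * 15 = 30.
A tree on 10 vertices has 9 edges. This graph has 15 edges (6 extra). Not a tree.
Diameter (longest shortest path) = 5.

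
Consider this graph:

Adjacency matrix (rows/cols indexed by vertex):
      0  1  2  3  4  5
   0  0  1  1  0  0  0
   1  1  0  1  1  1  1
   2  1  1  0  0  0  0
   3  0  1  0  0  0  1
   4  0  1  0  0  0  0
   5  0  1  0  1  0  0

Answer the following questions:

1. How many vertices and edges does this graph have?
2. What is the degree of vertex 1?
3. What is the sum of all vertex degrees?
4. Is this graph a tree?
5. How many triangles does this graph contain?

Count: 6 vertices, 7 edges.
Vertex 1 has neighbors [0, 2, 3, 4, 5], degree = 5.
Handshaking lemma: 2 * 7 = 14.
A tree on 6 vertices has 5 edges. This graph has 7 edges (2 extra). Not a tree.
Number of triangles = 2.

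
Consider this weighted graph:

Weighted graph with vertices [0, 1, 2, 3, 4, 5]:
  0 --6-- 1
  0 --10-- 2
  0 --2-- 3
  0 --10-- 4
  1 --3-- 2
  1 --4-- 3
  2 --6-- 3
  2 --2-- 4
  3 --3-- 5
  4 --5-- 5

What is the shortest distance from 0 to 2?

Using Dijkstra's algorithm from vertex 0:
Shortest path: 0 -> 3 -> 2
Total weight: 2 + 6 = 8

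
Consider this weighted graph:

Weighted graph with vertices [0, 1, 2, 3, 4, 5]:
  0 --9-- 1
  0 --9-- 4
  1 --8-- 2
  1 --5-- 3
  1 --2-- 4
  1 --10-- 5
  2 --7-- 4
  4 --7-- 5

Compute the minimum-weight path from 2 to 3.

Using Dijkstra's algorithm from vertex 2:
Shortest path: 2 -> 1 -> 3
Total weight: 8 + 5 = 13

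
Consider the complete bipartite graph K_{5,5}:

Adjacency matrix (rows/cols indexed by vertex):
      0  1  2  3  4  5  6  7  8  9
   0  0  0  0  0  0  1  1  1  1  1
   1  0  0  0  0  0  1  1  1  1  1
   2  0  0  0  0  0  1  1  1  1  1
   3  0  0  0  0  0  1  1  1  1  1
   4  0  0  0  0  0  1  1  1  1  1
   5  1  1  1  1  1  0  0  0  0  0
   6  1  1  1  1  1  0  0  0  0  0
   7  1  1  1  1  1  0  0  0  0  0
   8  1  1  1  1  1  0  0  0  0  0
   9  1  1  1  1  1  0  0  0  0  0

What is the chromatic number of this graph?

K_{5,5} is bipartite: vertices split into two independent sets of size 5 and 5.
Color one set 0, the other 1. No adjacent vertices share a color.
Chromatic number = 2.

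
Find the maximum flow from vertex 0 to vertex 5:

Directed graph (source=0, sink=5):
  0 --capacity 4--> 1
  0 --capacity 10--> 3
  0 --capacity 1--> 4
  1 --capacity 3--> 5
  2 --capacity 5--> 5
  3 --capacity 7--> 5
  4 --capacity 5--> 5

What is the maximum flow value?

Computing max flow:
  Flow on (0->1): 3/4
  Flow on (0->3): 7/10
  Flow on (0->4): 1/1
  Flow on (1->5): 3/3
  Flow on (3->5): 7/7
  Flow on (4->5): 1/5
Maximum flow = 11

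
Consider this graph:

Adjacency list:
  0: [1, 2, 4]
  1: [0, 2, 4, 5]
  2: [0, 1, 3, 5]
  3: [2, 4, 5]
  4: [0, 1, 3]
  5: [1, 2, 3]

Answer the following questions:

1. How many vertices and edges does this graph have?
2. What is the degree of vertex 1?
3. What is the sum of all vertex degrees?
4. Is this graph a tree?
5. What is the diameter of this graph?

Count: 6 vertices, 10 edges.
Vertex 1 has neighbors [0, 2, 4, 5], degree = 4.
Handshaking lemma: 2 * 10 = 20.
A tree on 6 vertices has 5 edges. This graph has 10 edges (5 extra). Not a tree.
Diameter (longest shortest path) = 2.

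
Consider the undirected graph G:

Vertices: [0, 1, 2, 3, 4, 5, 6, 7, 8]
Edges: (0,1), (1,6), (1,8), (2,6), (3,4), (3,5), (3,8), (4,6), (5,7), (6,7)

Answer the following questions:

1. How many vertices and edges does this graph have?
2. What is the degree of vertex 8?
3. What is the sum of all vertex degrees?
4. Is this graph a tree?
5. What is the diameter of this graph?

Count: 9 vertices, 10 edges.
Vertex 8 has neighbors [1, 3], degree = 2.
Handshaking lemma: 2 * 10 = 20.
A tree on 9 vertices has 8 edges. This graph has 10 edges (2 extra). Not a tree.
Diameter (longest shortest path) = 4.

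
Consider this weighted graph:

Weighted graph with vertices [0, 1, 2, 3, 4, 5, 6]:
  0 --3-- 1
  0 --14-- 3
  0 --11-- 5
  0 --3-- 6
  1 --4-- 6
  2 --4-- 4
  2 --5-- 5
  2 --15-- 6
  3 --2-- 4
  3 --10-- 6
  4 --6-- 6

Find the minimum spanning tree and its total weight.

Applying Kruskal's algorithm (sort edges by weight, add if no cycle):
  Add (3,4) w=2
  Add (0,6) w=3
  Add (0,1) w=3
  Skip (1,6) w=4 (creates cycle)
  Add (2,4) w=4
  Add (2,5) w=5
  Add (4,6) w=6
  Skip (3,6) w=10 (creates cycle)
  Skip (0,5) w=11 (creates cycle)
  Skip (0,3) w=14 (creates cycle)
  Skip (2,6) w=15 (creates cycle)
MST weight = 23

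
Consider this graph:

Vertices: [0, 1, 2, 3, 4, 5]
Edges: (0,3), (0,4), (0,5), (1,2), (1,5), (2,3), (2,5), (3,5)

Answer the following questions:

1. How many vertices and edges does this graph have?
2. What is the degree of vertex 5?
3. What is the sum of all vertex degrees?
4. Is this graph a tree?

Count: 6 vertices, 8 edges.
Vertex 5 has neighbors [0, 1, 2, 3], degree = 4.
Handshaking lemma: 2 * 8 = 16.
A tree on 6 vertices has 5 edges. This graph has 8 edges (3 extra). Not a tree.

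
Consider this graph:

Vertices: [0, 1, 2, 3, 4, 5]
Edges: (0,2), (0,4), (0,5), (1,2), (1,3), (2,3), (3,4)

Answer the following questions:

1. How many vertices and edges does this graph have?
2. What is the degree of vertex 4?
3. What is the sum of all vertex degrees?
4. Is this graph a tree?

Count: 6 vertices, 7 edges.
Vertex 4 has neighbors [0, 3], degree = 2.
Handshaking lemma: 2 * 7 = 14.
A tree on 6 vertices has 5 edges. This graph has 7 edges (2 extra). Not a tree.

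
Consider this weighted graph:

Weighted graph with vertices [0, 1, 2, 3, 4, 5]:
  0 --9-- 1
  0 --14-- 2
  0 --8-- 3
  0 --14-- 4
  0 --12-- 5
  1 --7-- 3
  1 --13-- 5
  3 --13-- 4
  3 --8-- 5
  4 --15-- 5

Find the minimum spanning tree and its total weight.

Applying Kruskal's algorithm (sort edges by weight, add if no cycle):
  Add (1,3) w=7
  Add (0,3) w=8
  Add (3,5) w=8
  Skip (0,1) w=9 (creates cycle)
  Skip (0,5) w=12 (creates cycle)
  Skip (1,5) w=13 (creates cycle)
  Add (3,4) w=13
  Add (0,2) w=14
  Skip (0,4) w=14 (creates cycle)
  Skip (4,5) w=15 (creates cycle)
MST weight = 50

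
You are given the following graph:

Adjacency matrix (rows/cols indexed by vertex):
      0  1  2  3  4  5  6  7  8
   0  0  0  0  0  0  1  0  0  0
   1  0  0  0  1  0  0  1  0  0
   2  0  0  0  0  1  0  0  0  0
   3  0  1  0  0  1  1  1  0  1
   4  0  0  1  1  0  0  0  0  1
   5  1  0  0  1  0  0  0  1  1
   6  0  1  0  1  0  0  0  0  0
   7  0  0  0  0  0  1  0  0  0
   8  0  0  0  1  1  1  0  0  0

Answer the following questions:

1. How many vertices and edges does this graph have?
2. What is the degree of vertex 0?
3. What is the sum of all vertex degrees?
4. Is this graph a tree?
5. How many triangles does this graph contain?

Count: 9 vertices, 11 edges.
Vertex 0 has neighbors [5], degree = 1.
Handshaking lemma: 2 * 11 = 22.
A tree on 9 vertices has 8 edges. This graph has 11 edges (3 extra). Not a tree.
Number of triangles = 3.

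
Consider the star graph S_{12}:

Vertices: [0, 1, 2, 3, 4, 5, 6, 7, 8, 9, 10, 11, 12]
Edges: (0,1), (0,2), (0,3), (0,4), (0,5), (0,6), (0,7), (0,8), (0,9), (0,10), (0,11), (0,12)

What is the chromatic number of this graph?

S_{12} has one hub adjacent to 12 leaves; leaves are pairwise non-adjacent.
Color the hub 0 and every leaf 1.
Chromatic number = 2.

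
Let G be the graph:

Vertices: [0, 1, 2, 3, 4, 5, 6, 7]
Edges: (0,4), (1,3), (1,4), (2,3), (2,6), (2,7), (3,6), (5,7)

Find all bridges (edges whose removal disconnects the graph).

A bridge is an edge whose removal increases the number of connected components.
Bridges found: (0,4), (1,3), (1,4), (2,7), (5,7)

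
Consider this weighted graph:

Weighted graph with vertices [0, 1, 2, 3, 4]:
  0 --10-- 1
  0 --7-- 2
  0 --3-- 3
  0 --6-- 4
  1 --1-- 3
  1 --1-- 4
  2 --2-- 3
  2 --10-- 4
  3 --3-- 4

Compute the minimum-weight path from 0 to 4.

Using Dijkstra's algorithm from vertex 0:
Shortest path: 0 -> 3 -> 1 -> 4
Total weight: 3 + 1 + 1 = 5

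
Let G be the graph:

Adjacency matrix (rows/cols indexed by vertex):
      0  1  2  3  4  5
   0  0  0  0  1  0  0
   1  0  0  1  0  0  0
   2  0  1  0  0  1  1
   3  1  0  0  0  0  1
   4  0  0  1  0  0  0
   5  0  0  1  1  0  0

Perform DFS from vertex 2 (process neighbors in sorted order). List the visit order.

DFS from vertex 2 (neighbors processed in ascending order):
Visit order: 2, 1, 4, 5, 3, 0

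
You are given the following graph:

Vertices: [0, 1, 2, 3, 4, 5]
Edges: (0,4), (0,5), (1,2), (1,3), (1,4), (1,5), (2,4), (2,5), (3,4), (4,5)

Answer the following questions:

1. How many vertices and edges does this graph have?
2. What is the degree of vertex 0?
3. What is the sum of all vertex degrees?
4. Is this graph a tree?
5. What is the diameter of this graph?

Count: 6 vertices, 10 edges.
Vertex 0 has neighbors [4, 5], degree = 2.
Handshaking lemma: 2 * 10 = 20.
A tree on 6 vertices has 5 edges. This graph has 10 edges (5 extra). Not a tree.
Diameter (longest shortest path) = 2.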